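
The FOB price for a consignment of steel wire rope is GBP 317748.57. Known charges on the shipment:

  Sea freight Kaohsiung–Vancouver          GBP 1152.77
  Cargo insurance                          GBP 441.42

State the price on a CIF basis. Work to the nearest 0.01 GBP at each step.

CIF price: GBP 319342.76

From FOB to CIF, the seller additionally bears: freight, insurance.
CIF price = 317748.57 + 1152.77 + 441.42 = 319342.76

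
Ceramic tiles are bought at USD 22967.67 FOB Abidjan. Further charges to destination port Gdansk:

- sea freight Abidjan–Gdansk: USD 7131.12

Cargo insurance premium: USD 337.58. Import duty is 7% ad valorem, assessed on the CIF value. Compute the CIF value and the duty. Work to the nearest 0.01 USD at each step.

CIF = FOB price + freight + insurance
CIF = 22967.67 + 7131.12 + 337.58 = 30436.37
Import duty = 30436.37 × 7% = 2130.55

CIF value: USD 30436.37; import duty: USD 2130.55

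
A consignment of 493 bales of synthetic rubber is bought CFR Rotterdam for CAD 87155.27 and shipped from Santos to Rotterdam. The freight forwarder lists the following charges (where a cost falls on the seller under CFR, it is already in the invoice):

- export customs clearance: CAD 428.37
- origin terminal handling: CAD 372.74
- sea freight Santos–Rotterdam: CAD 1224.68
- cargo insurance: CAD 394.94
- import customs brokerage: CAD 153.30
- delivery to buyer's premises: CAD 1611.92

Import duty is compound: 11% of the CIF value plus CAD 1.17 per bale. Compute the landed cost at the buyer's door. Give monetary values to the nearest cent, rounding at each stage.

Total landed cost: CAD 99522.76

CFR: the seller pays costs through ocean freight to the destination port, but not insurance.
Already in the invoice (seller's account under CFR): export clearance, origin terminal, freight — exclude.
CIF value = CFR price + insurance = 87155.27 + 394.94 = 87550.21
Ad valorem component: 87550.21 × 11% = 9630.52
Specific component: 493 × 1.17 = 576.81
Import duty = 9630.52 + 576.81 = 10207.33
Buyer bears: insurance 394.94 + brokerage 153.30 + delivery 1611.92 + duty 10207.33 = 12367.49
Landed cost = invoice 87155.27 + 12367.49 = 99522.76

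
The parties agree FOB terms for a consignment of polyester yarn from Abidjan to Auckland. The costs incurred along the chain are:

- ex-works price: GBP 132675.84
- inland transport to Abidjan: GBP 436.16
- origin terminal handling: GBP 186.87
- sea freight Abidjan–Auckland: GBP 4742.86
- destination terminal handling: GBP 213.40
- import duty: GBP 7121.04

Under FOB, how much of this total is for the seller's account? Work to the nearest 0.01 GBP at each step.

FOB: the seller bears costs until goods are on board at the origin port; the buyer bears freight, insurance and all costs thereafter.
Seller's account: goods 132675.84 + inland to port 436.16 + origin terminal 186.87 = 133298.87
Buyer's account: freight 4742.86 + destination terminal 213.40 + duty 7121.04 = 12077.30

Seller's account: GBP 133298.87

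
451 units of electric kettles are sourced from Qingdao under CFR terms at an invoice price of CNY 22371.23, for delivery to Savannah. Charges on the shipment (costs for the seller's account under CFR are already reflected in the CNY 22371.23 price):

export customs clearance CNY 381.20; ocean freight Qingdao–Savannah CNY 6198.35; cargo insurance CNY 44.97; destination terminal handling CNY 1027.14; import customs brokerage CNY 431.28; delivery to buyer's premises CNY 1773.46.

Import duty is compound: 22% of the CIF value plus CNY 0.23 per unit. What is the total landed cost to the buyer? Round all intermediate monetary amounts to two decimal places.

Total landed cost: CNY 30683.37

CFR: the seller pays costs through ocean freight to the destination port, but not insurance.
Already in the invoice (seller's account under CFR): export clearance, freight — exclude.
CIF value = CFR price + insurance = 22371.23 + 44.97 = 22416.20
Ad valorem component: 22416.20 × 22% = 4931.56
Specific component: 451 × 0.23 = 103.73
Import duty = 4931.56 + 103.73 = 5035.29
Buyer bears: insurance 44.97 + destination terminal 1027.14 + brokerage 431.28 + delivery 1773.46 + duty 5035.29 = 8312.14
Landed cost = invoice 22371.23 + 8312.14 = 30683.37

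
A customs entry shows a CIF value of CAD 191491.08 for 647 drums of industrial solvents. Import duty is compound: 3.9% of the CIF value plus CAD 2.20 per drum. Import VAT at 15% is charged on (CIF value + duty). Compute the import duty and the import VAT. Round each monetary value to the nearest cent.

Import duty: CAD 8891.55; import VAT: CAD 30057.39

Ad valorem component: 191491.08 × 3.9% = 7468.15
Specific component: 647 × 2.20 = 1423.40
Import duty = 7468.15 + 1423.40 = 8891.55
VAT base = CIF + duty = 191491.08 + 8891.55 = 200382.63
Import VAT = 200382.63 × 15% = 30057.39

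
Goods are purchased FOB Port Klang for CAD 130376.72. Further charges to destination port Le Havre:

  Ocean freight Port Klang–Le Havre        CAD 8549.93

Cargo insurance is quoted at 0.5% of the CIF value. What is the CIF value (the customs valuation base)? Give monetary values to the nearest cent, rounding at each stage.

Let C be the CIF value. C = FOB price + freight + 0.5% × C
C − 0.5% × C = 130376.72 + 8549.93
0.995 × C = 138926.65
C = 138926.65 / 0.995 = 139624.77
Insurance premium = 0.5% × 139624.77 = 698.12

CIF value: CAD 139624.77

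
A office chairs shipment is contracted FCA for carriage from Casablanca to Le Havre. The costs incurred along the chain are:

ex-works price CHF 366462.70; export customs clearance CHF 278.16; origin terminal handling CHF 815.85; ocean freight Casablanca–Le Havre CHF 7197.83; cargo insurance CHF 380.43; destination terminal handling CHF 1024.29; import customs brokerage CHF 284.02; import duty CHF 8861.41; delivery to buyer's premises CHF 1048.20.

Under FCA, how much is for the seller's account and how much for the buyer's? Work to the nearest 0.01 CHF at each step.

FCA: the seller delivers export-cleared goods to the carrier; the buyer bears costs from that point.
Seller's account: goods 366462.70 + export clearance 278.16 = 366740.86
Buyer's account: origin terminal 815.85 + freight 7197.83 + insurance 380.43 + destination terminal 1024.29 + brokerage 284.02 + duty 8861.41 + delivery 1048.20 = 19612.03

Seller: CHF 366740.86; buyer: CHF 19612.03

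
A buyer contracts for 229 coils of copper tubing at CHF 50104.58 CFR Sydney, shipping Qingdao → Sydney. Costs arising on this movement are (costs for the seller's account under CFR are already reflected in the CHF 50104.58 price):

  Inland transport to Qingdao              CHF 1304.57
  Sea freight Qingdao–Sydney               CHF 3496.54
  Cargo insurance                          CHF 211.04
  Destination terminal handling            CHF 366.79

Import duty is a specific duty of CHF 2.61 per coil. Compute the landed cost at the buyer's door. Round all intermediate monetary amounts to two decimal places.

Total landed cost: CHF 51280.10

CFR: the seller pays costs through ocean freight to the destination port, but not insurance.
Already in the invoice (seller's account under CFR): inland to port, freight — exclude.
CIF value = CFR price + insurance = 50104.58 + 211.04 = 50315.62
Import duty = 229 × 2.61 = 597.69
Buyer bears: insurance 211.04 + destination terminal 366.79 + duty 597.69 = 1175.52
Landed cost = invoice 50104.58 + 1175.52 = 51280.10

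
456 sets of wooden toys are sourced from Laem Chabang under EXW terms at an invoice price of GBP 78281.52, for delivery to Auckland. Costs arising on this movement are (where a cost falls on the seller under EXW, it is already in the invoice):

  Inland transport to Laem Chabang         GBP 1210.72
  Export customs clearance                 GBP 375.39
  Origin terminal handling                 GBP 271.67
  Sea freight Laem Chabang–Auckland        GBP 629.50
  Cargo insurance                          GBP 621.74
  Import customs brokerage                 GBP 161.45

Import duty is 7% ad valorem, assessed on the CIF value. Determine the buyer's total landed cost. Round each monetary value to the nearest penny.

EXW: the seller makes goods available at their premises; the buyer bears all onward costs.
CIF value = EXW price + inland to port + export clearance + origin terminal + freight + insurance = 78281.52 + 1210.72 + 375.39 + 271.67 + 629.50 + 621.74 = 81390.54
Import duty = 81390.54 × 7% = 5697.34
Buyer bears: inland to port 1210.72 + export clearance 375.39 + origin terminal 271.67 + freight 629.50 + insurance 621.74 + brokerage 161.45 + duty 5697.34 = 8967.81
Landed cost = invoice 78281.52 + 8967.81 = 87249.33

Total landed cost: GBP 87249.33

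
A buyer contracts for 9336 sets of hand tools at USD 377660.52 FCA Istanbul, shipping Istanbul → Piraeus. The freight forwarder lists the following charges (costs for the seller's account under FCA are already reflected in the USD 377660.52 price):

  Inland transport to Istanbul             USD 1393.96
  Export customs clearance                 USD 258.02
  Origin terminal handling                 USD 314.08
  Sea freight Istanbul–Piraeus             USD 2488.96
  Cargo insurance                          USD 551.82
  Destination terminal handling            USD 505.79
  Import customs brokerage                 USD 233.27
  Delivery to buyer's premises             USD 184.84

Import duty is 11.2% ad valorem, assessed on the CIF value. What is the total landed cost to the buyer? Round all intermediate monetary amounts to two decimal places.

Total landed cost: USD 424613.00

FCA: the seller delivers export-cleared goods to the carrier; the buyer bears costs from that point.
Already in the invoice (seller's account under FCA): inland to port, export clearance — exclude.
CIF value = FCA price + origin terminal + freight + insurance = 377660.52 + 314.08 + 2488.96 + 551.82 = 381015.38
Import duty = 381015.38 × 11.2% = 42673.72
Buyer bears: origin terminal 314.08 + freight 2488.96 + insurance 551.82 + destination terminal 505.79 + brokerage 233.27 + delivery 184.84 + duty 42673.72 = 46952.48
Landed cost = invoice 377660.52 + 46952.48 = 424613.00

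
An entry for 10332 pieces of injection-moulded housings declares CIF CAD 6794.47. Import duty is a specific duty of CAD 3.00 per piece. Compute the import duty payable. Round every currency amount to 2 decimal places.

Import duty = 10332 × 3.00 = 30996.00

Import duty: CAD 30996.00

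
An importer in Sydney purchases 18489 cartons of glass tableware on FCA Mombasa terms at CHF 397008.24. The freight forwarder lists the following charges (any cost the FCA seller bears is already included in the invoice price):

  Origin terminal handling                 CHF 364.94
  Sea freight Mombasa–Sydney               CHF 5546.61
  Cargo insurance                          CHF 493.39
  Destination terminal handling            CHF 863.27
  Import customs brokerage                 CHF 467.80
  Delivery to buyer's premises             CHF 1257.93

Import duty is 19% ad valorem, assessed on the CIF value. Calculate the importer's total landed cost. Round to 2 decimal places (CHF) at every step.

Total landed cost: CHF 482650.68

FCA: the seller delivers export-cleared goods to the carrier; the buyer bears costs from that point.
CIF value = FCA price + origin terminal + freight + insurance = 397008.24 + 364.94 + 5546.61 + 493.39 = 403413.18
Import duty = 403413.18 × 19% = 76648.50
Buyer bears: origin terminal 364.94 + freight 5546.61 + insurance 493.39 + destination terminal 863.27 + brokerage 467.80 + delivery 1257.93 + duty 76648.50 = 85642.44
Landed cost = invoice 397008.24 + 85642.44 = 482650.68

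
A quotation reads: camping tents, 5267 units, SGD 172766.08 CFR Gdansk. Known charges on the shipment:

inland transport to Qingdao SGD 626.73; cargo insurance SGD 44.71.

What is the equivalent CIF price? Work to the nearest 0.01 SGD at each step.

Not relevant to the conversion: inland to port — on the seller under both CFR and CIF; already in the CFR price and stays in the CIF price.
From CFR to CIF, the seller additionally bears: insurance.
CIF price = 172766.08 + 44.71 = 172810.79

CIF price: SGD 172810.79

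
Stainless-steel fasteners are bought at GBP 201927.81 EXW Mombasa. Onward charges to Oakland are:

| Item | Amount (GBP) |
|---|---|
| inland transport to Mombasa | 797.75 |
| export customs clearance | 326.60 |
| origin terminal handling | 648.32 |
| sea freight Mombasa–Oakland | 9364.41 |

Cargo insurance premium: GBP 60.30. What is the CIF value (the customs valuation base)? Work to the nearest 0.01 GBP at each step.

CIF value: GBP 213125.19

CIF = EXW price + pre-shipment costs + freight + insurance
CIF = 201927.81 + 797.75 + 326.60 + 648.32 + 9364.41 + 60.30 = 213125.19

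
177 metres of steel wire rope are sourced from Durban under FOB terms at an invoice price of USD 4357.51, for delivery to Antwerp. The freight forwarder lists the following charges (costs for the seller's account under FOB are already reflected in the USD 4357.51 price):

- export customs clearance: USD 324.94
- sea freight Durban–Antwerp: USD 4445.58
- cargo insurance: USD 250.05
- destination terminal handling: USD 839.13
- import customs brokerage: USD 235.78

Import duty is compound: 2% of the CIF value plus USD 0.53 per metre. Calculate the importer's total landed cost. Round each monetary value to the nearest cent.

Total landed cost: USD 10402.92

FOB: the seller bears costs until goods are on board at the origin port; the buyer bears freight, insurance and all costs thereafter.
Already in the invoice (seller's account under FOB): export clearance — exclude.
CIF value = FOB price + freight + insurance = 4357.51 + 4445.58 + 250.05 = 9053.14
Ad valorem component: 9053.14 × 2% = 181.06
Specific component: 177 × 0.53 = 93.81
Import duty = 181.06 + 93.81 = 274.87
Buyer bears: freight 4445.58 + insurance 250.05 + destination terminal 839.13 + brokerage 235.78 + duty 274.87 = 6045.41
Landed cost = invoice 4357.51 + 6045.41 = 10402.92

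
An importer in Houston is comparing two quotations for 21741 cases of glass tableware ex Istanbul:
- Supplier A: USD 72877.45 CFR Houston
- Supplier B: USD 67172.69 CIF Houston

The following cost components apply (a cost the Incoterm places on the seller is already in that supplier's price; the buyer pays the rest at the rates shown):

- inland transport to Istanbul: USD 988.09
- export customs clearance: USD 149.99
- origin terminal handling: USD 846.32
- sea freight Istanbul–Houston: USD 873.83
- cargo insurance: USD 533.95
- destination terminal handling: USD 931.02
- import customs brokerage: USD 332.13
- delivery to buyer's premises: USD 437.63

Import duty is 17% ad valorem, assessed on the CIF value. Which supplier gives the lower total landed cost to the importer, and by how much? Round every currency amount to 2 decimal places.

Supplier A (CFR):
CIF value = CFR price + insurance = 72877.45 + 533.95 = 73411.40
Import duty = 73411.40 × 17% = 12479.94
Buyer bears (A): 533.95 + 931.02 + 332.13 + 437.63 = 2234.73
Landed cost (A) = invoice 72877.45 + 2234.73 + duty 12479.94 = 87592.12
Supplier B (CIF):
The CIF price already equals the CIF value: 67172.69
Import duty = 67172.69 × 17% = 11419.36
Buyer bears (B): 931.02 + 332.13 + 437.63 = 1700.78
Landed cost (B) = invoice 67172.69 + 1700.78 + duty 11419.36 = 80292.83
Difference = |87592.12 − 80292.83| = 7299.29

Supplier B is cheaper by USD 7299.29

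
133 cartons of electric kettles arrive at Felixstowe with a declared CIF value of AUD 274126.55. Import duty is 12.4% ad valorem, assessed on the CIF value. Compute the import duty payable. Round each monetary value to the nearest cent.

Import duty: AUD 33991.69

Import duty = 274126.55 × 12.4% = 33991.69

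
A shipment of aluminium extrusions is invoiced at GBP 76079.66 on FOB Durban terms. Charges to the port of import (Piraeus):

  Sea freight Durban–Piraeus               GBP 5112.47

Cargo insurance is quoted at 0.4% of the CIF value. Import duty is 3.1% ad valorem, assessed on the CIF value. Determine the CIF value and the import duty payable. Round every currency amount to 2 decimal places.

Let C be the CIF value. C = FOB price + freight + 0.4% × C
C − 0.4% × C = 76079.66 + 5112.47
0.996 × C = 81192.13
C = 81192.13 / 0.996 = 81518.20
Insurance premium = 0.4% × 81518.20 = 326.07
Import duty = 81518.20 × 3.1% = 2527.06

CIF value: GBP 81518.20; import duty: GBP 2527.06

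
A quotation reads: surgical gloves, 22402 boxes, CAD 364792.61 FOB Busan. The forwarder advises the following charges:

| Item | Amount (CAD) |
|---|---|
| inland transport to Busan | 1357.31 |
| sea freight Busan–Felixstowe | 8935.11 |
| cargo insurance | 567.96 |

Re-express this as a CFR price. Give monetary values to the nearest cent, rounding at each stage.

CFR price: CAD 373727.72

Not relevant to the conversion: inland to port — on the seller under both FOB and CFR; already in the FOB price and stays in the CFR price. insurance — on the buyer under both terms; not part of either seller's price.
From FOB to CFR, the seller additionally bears: freight.
CFR price = 364792.61 + 8935.11 = 373727.72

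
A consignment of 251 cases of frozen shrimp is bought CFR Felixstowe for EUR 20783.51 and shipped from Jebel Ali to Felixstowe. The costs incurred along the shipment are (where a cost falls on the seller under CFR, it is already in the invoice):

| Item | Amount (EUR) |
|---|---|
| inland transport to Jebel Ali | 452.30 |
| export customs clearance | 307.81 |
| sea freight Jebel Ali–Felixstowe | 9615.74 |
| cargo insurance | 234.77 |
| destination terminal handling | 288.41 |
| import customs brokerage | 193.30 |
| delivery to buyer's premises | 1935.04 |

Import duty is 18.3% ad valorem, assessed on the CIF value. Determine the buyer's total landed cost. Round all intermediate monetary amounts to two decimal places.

Total landed cost: EUR 27281.38

CFR: the seller pays costs through ocean freight to the destination port, but not insurance.
Already in the invoice (seller's account under CFR): inland to port, export clearance, freight — exclude.
CIF value = CFR price + insurance = 20783.51 + 234.77 = 21018.28
Import duty = 21018.28 × 18.3% = 3846.35
Buyer bears: insurance 234.77 + destination terminal 288.41 + brokerage 193.30 + delivery 1935.04 + duty 3846.35 = 6497.87
Landed cost = invoice 20783.51 + 6497.87 = 27281.38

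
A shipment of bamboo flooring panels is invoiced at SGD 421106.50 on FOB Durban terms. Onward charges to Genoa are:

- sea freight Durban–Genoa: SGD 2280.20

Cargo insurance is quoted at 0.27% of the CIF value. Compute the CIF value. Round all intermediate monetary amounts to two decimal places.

CIF value: SGD 424532.94

Let C be the CIF value. C = FOB price + freight + 0.27% × C
C − 0.27% × C = 421106.50 + 2280.20
0.9973 × C = 423386.70
C = 423386.70 / 0.9973 = 424532.94
Insurance premium = 0.27% × 424532.94 = 1146.24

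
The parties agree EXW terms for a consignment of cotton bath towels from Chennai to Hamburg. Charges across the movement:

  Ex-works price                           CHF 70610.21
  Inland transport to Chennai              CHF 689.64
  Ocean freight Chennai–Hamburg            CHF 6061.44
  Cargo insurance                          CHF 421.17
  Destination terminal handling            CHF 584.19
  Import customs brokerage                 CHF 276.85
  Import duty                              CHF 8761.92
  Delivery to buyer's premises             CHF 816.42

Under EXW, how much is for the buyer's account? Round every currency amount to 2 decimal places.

EXW: the seller makes goods available at their premises; the buyer bears all onward costs.
Seller's account: goods 70610.21 = 70610.21
Buyer's account: inland to port 689.64 + freight 6061.44 + insurance 421.17 + destination terminal 584.19 + brokerage 276.85 + duty 8761.92 + delivery 816.42 = 17611.63

Buyer's account: CHF 17611.63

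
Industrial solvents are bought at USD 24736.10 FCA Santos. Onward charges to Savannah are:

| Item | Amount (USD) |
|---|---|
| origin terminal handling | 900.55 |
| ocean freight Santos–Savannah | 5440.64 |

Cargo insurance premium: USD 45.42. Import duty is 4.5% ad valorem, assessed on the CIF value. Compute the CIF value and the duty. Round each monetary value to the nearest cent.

CIF = FCA price + pre-shipment costs + freight + insurance
CIF = 24736.10 + 900.55 + 5440.64 + 45.42 = 31122.71
Import duty = 31122.71 × 4.5% = 1400.52

CIF value: USD 31122.71; import duty: USD 1400.52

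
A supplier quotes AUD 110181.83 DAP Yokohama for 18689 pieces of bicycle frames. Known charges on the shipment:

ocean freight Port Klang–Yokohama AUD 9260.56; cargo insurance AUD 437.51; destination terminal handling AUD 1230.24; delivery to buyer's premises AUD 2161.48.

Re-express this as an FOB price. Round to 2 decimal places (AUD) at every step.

From DAP to FOB, the seller no longer bears: freight, insurance, destination terminal, delivery.
FOB price = 110181.83 − 9260.56 − 437.51 − 1230.24 − 2161.48 = 97092.04

FOB price: AUD 97092.04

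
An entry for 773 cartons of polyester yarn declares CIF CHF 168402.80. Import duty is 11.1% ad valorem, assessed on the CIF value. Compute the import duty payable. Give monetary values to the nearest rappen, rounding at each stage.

Import duty = 168402.80 × 11.1% = 18692.71

Import duty: CHF 18692.71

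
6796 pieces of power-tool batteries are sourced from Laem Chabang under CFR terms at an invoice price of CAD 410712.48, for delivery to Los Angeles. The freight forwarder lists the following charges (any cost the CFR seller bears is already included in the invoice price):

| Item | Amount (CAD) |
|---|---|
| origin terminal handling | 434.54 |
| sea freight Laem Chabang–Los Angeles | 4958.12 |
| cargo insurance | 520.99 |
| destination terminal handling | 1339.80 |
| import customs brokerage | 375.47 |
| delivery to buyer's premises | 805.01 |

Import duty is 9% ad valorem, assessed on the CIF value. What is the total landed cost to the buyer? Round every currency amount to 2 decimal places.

Total landed cost: CAD 450764.76

CFR: the seller pays costs through ocean freight to the destination port, but not insurance.
Already in the invoice (seller's account under CFR): origin terminal, freight — exclude.
CIF value = CFR price + insurance = 410712.48 + 520.99 = 411233.47
Import duty = 411233.47 × 9% = 37011.01
Buyer bears: insurance 520.99 + destination terminal 1339.80 + brokerage 375.47 + delivery 805.01 + duty 37011.01 = 40052.28
Landed cost = invoice 410712.48 + 40052.28 = 450764.76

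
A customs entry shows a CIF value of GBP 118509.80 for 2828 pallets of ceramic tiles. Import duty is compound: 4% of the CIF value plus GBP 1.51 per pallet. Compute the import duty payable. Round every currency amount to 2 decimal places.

Ad valorem component: 118509.80 × 4% = 4740.39
Specific component: 2828 × 1.51 = 4270.28
Import duty = 4740.39 + 4270.28 = 9010.67

Import duty: GBP 9010.67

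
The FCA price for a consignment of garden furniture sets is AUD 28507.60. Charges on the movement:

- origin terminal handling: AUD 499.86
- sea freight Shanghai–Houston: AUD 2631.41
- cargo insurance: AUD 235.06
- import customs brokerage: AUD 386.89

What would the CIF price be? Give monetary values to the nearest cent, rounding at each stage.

Not relevant to the conversion: brokerage — on the buyer under both terms; not part of either seller's price.
From FCA to CIF, the seller additionally bears: origin terminal, freight, insurance.
CIF price = 28507.60 + 499.86 + 2631.41 + 235.06 = 31873.93

CIF price: AUD 31873.93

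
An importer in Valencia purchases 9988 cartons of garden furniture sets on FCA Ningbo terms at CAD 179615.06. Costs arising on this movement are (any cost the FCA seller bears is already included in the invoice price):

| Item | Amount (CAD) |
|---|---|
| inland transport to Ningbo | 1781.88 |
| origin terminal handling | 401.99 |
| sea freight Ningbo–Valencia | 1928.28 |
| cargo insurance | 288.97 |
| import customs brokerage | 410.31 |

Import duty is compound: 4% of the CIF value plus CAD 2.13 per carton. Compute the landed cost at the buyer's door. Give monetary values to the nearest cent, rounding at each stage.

FCA: the seller delivers export-cleared goods to the carrier; the buyer bears costs from that point.
Already in the invoice (seller's account under FCA): inland to port — exclude.
CIF value = FCA price + origin terminal + freight + insurance = 179615.06 + 401.99 + 1928.28 + 288.97 = 182234.30
Ad valorem component: 182234.30 × 4% = 7289.37
Specific component: 9988 × 2.13 = 21274.44
Import duty = 7289.37 + 21274.44 = 28563.81
Buyer bears: origin terminal 401.99 + freight 1928.28 + insurance 288.97 + brokerage 410.31 + duty 28563.81 = 31593.36
Landed cost = invoice 179615.06 + 31593.36 = 211208.42

Total landed cost: CAD 211208.42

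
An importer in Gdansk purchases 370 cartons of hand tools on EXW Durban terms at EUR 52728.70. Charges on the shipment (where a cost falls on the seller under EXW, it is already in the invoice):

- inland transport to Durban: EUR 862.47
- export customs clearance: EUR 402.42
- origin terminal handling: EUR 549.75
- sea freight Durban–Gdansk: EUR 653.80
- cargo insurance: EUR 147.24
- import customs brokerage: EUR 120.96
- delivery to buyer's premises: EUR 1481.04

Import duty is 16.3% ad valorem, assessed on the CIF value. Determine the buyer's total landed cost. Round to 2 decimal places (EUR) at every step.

Total landed cost: EUR 65967.51

EXW: the seller makes goods available at their premises; the buyer bears all onward costs.
CIF value = EXW price + inland to port + export clearance + origin terminal + freight + insurance = 52728.70 + 862.47 + 402.42 + 549.75 + 653.80 + 147.24 = 55344.38
Import duty = 55344.38 × 16.3% = 9021.13
Buyer bears: inland to port 862.47 + export clearance 402.42 + origin terminal 549.75 + freight 653.80 + insurance 147.24 + brokerage 120.96 + delivery 1481.04 + duty 9021.13 = 13238.81
Landed cost = invoice 52728.70 + 13238.81 = 65967.51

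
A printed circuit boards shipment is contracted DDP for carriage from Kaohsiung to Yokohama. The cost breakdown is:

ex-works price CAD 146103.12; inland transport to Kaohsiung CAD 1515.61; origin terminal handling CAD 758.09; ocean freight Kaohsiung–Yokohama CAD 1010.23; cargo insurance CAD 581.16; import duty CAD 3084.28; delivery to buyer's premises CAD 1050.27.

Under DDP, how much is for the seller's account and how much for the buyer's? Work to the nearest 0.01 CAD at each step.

DDP: the seller bears all costs including import duty.
Seller's account: goods 146103.12 + inland to port 1515.61 + origin terminal 758.09 + freight 1010.23 + insurance 581.16 + duty 3084.28 + delivery 1050.27 = 154102.76
Buyer's account: 0.00

Seller: CAD 154102.76; buyer: CAD 0.00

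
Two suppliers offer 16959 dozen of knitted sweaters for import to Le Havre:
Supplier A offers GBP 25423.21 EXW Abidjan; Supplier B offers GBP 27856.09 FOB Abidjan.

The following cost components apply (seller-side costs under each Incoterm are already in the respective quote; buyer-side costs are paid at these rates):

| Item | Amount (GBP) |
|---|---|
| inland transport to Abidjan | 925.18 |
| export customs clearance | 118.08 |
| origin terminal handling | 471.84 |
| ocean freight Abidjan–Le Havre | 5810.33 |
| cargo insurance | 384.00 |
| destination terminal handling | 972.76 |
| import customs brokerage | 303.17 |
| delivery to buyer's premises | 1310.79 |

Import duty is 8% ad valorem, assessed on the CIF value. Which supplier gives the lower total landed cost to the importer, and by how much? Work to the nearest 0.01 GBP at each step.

Supplier A is cheaper by GBP 991.20

Supplier A (EXW):
CIF value = EXW price + inland to port + export clearance + origin terminal + freight + insurance = 25423.21 + 925.18 + 118.08 + 471.84 + 5810.33 + 384.00 = 33132.64
Import duty = 33132.64 × 8% = 2650.61
Buyer bears (A): 925.18 + 118.08 + 471.84 + 5810.33 + 384.00 + 972.76 + 303.17 + 1310.79 = 10296.15
Landed cost (A) = invoice 25423.21 + 10296.15 + duty 2650.61 = 38369.97
Supplier B (FOB):
CIF value = FOB price + freight + insurance = 27856.09 + 5810.33 + 384.00 = 34050.42
Import duty = 34050.42 × 8% = 2724.03
Buyer bears (B): 5810.33 + 384.00 + 972.76 + 303.17 + 1310.79 = 8781.05
Landed cost (B) = invoice 27856.09 + 8781.05 + duty 2724.03 = 39361.17
Difference = |38369.97 − 39361.17| = 991.20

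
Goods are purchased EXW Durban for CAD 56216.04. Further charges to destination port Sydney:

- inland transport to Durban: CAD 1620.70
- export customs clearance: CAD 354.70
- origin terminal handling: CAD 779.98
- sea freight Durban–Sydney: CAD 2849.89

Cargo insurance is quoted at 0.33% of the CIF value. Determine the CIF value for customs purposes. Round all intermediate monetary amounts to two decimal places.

Let C be the CIF value. C = EXW price + pre-shipment costs + freight + 0.33% × C
C − 0.33% × C = 56216.04 + 1620.70 + 354.70 + 779.98 + 2849.89
0.9967 × C = 61821.31
C = 61821.31 / 0.9967 = 62026.00
Insurance premium = 0.33% × 62026.00 = 204.69

CIF value: CAD 62026.00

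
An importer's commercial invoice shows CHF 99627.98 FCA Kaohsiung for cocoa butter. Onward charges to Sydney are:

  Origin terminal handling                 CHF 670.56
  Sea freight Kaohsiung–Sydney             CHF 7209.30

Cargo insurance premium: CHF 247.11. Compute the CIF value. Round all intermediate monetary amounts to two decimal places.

CIF value: CHF 107754.95

CIF = FCA price + pre-shipment costs + freight + insurance
CIF = 99627.98 + 670.56 + 7209.30 + 247.11 = 107754.95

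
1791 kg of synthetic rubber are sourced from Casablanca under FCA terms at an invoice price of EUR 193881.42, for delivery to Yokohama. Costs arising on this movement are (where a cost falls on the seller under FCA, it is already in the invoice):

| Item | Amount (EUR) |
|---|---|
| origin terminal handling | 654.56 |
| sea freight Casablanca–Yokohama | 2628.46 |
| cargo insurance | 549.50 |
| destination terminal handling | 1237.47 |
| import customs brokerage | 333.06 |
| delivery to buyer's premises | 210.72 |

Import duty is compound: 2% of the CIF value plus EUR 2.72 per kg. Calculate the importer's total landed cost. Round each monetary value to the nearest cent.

FCA: the seller delivers export-cleared goods to the carrier; the buyer bears costs from that point.
CIF value = FCA price + origin terminal + freight + insurance = 193881.42 + 654.56 + 2628.46 + 549.50 = 197713.94
Ad valorem component: 197713.94 × 2% = 3954.28
Specific component: 1791 × 2.72 = 4871.52
Import duty = 3954.28 + 4871.52 = 8825.80
Buyer bears: origin terminal 654.56 + freight 2628.46 + insurance 549.50 + destination terminal 1237.47 + brokerage 333.06 + delivery 210.72 + duty 8825.80 = 14439.57
Landed cost = invoice 193881.42 + 14439.57 = 208320.99

Total landed cost: EUR 208320.99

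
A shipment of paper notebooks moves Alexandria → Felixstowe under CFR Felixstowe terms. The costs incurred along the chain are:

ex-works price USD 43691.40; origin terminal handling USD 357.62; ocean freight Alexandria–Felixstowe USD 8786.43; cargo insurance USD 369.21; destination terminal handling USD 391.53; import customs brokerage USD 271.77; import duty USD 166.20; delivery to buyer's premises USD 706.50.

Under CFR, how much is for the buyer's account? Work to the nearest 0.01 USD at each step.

Buyer's account: USD 1905.21

CFR: the seller pays costs through ocean freight to the destination port, but not insurance.
Seller's account: goods 43691.40 + origin terminal 357.62 + freight 8786.43 = 52835.45
Buyer's account: insurance 369.21 + destination terminal 391.53 + brokerage 271.77 + duty 166.20 + delivery 706.50 = 1905.21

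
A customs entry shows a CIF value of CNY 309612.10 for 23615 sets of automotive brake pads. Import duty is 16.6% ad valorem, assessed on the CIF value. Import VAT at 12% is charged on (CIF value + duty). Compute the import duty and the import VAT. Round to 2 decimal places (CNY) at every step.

Import duty: CNY 51395.61; import VAT: CNY 43320.93

Import duty = 309612.10 × 16.6% = 51395.61
VAT base = CIF + duty = 309612.10 + 51395.61 = 361007.71
Import VAT = 361007.71 × 12% = 43320.93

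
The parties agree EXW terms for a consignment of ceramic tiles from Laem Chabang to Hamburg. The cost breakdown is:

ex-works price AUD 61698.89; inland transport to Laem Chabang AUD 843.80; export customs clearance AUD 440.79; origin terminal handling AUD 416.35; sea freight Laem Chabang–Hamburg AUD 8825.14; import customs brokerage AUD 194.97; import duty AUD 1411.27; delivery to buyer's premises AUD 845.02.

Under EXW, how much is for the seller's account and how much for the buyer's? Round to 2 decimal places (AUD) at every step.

EXW: the seller makes goods available at their premises; the buyer bears all onward costs.
Seller's account: goods 61698.89 = 61698.89
Buyer's account: inland to port 843.80 + export clearance 440.79 + origin terminal 416.35 + freight 8825.14 + brokerage 194.97 + duty 1411.27 + delivery 845.02 = 12977.34

Seller: AUD 61698.89; buyer: AUD 12977.34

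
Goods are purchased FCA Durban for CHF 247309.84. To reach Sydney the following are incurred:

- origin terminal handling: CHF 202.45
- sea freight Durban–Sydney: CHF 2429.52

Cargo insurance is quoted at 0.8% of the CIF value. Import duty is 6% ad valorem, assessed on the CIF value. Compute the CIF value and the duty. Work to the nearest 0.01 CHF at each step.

Let C be the CIF value. C = FCA price + pre-shipment costs + freight + 0.8% × C
C − 0.8% × C = 247309.84 + 202.45 + 2429.52
0.992 × C = 249941.81
C = 249941.81 / 0.992 = 251957.47
Insurance premium = 0.8% × 251957.47 = 2015.66
Import duty = 251957.47 × 6% = 15117.45

CIF value: CHF 251957.47; import duty: CHF 15117.45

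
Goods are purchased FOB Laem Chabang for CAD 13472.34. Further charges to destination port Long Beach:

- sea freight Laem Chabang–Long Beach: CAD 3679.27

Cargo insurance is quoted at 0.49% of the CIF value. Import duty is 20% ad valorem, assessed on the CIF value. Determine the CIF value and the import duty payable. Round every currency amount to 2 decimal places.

Let C be the CIF value. C = FOB price + freight + 0.49% × C
C − 0.49% × C = 13472.34 + 3679.27
0.9951 × C = 17151.61
C = 17151.61 / 0.9951 = 17236.07
Insurance premium = 0.49% × 17236.07 = 84.46
Import duty = 17236.07 × 20% = 3447.21

CIF value: CAD 17236.07; import duty: CAD 3447.21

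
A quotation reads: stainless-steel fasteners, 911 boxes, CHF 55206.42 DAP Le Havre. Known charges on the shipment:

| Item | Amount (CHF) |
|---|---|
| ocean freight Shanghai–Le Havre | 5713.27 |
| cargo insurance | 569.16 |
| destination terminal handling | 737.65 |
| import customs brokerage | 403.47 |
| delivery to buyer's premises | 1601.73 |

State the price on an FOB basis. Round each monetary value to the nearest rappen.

FOB price: CHF 46584.61

Not relevant to the conversion: brokerage — on the buyer under both terms; not part of either seller's price.
From DAP to FOB, the seller no longer bears: freight, insurance, destination terminal, delivery.
FOB price = 55206.42 − 5713.27 − 569.16 − 737.65 − 1601.73 = 46584.61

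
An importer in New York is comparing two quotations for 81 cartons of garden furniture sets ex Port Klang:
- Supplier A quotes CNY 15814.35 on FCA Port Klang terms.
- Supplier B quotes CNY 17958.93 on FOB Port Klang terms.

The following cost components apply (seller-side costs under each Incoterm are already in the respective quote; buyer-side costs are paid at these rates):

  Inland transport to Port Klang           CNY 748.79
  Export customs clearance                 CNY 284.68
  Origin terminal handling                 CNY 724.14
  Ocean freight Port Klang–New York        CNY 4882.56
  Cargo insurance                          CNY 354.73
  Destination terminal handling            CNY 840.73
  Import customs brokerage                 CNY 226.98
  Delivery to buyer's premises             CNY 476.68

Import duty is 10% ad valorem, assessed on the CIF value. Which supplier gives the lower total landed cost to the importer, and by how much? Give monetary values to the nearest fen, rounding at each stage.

Supplier A is cheaper by CNY 1562.48

Supplier A (FCA):
CIF value = FCA price + origin terminal + freight + insurance = 15814.35 + 724.14 + 4882.56 + 354.73 = 21775.78
Import duty = 21775.78 × 10% = 2177.58
Buyer bears (A): 724.14 + 4882.56 + 354.73 + 840.73 + 226.98 + 476.68 = 7505.82
Landed cost (A) = invoice 15814.35 + 7505.82 + duty 2177.58 = 25497.75
Supplier B (FOB):
CIF value = FOB price + freight + insurance = 17958.93 + 4882.56 + 354.73 = 23196.22
Import duty = 23196.22 × 10% = 2319.62
Buyer bears (B): 4882.56 + 354.73 + 840.73 + 226.98 + 476.68 = 6781.68
Landed cost (B) = invoice 17958.93 + 6781.68 + duty 2319.62 = 27060.23
Difference = |25497.75 − 27060.23| = 1562.48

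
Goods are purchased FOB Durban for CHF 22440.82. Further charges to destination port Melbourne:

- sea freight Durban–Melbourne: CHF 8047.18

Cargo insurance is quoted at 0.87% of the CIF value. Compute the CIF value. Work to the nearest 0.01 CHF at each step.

CIF value: CHF 30755.57

Let C be the CIF value. C = FOB price + freight + 0.87% × C
C − 0.87% × C = 22440.82 + 8047.18
0.9913 × C = 30488.00
C = 30488.00 / 0.9913 = 30755.57
Insurance premium = 0.87% × 30755.57 = 267.57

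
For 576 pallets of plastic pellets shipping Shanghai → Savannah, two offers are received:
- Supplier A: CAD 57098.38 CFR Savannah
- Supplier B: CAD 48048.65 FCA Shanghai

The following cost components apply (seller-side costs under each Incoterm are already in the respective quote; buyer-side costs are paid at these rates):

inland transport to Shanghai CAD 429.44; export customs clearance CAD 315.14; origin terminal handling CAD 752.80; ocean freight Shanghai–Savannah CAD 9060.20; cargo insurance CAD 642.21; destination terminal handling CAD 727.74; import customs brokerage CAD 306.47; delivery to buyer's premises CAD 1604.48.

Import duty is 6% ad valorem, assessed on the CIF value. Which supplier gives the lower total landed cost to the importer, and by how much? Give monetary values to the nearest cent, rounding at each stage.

Supplier A (CFR):
CIF value = CFR price + insurance = 57098.38 + 642.21 = 57740.59
Import duty = 57740.59 × 6% = 3464.44
Buyer bears (A): 642.21 + 727.74 + 306.47 + 1604.48 = 3280.90
Landed cost (A) = invoice 57098.38 + 3280.90 + duty 3464.44 = 63843.72
Supplier B (FCA):
CIF value = FCA price + origin terminal + freight + insurance = 48048.65 + 752.80 + 9060.20 + 642.21 = 58503.86
Import duty = 58503.86 × 6% = 3510.23
Buyer bears (B): 752.80 + 9060.20 + 642.21 + 727.74 + 306.47 + 1604.48 = 13093.90
Landed cost (B) = invoice 48048.65 + 13093.90 + duty 3510.23 = 64652.78
Difference = |63843.72 − 64652.78| = 809.06

Supplier A is cheaper by CAD 809.06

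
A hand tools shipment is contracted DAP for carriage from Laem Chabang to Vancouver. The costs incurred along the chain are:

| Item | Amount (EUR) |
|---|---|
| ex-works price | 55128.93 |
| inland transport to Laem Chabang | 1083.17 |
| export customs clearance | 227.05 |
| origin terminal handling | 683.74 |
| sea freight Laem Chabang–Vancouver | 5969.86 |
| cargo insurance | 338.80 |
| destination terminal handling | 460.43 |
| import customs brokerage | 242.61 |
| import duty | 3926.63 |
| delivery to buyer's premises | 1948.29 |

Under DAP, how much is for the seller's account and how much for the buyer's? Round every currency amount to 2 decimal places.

DAP: the seller bears all costs to the named destination except import duty and clearance.
Seller's account: goods 55128.93 + inland to port 1083.17 + export clearance 227.05 + origin terminal 683.74 + freight 5969.86 + insurance 338.80 + destination terminal 460.43 + delivery 1948.29 = 65840.27
Buyer's account: brokerage 242.61 + duty 3926.63 = 4169.24

Seller: EUR 65840.27; buyer: EUR 4169.24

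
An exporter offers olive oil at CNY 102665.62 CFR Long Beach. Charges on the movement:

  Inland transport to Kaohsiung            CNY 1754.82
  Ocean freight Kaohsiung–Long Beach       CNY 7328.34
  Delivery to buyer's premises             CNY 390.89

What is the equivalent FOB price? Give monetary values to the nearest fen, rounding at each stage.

FOB price: CNY 95337.28

Not relevant to the conversion: inland to port — on the seller under both CFR and FOB; already in the CFR price and stays in the FOB price. delivery — on the buyer under both terms; not part of either seller's price.
From CFR to FOB, the seller no longer bears: freight.
FOB price = 102665.62 − 7328.34 = 95337.28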